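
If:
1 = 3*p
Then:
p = 1/3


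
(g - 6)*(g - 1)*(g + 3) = g^3 - 4*g^2 - 15*g + 18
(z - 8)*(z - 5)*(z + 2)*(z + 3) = z^4 - 8*z^3 - 19*z^2 + 122*z + 240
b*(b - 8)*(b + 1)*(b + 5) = b^4 - 2*b^3 - 43*b^2 - 40*b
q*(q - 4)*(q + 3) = q^3 - q^2 - 12*q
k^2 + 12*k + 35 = (k + 5)*(k + 7)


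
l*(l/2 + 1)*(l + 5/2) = l^3/2 + 9*l^2/4 + 5*l/2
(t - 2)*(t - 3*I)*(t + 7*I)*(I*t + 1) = I*t^4 - 3*t^3 - 2*I*t^3 + 6*t^2 + 25*I*t^2 + 21*t - 50*I*t - 42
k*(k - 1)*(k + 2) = k^3 + k^2 - 2*k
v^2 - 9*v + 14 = (v - 7)*(v - 2)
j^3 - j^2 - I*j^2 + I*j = j*(j - 1)*(j - I)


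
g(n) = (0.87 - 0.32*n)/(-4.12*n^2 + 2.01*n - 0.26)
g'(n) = (0.87 - 0.32*n)*(8.24*n - 2.01)/(-4.12*n^2 + 2.01*n - 0.26)^2 - 0.32/(-4.12*n^2 + 2.01*n - 0.26)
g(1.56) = -0.05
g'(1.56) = 0.12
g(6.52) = 0.01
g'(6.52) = -0.00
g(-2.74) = -0.05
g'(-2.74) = -0.02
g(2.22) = -0.01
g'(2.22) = 0.03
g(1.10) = -0.17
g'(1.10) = 0.50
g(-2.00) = -0.07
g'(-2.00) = -0.05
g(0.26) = -49.45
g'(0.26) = 431.55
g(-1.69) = -0.09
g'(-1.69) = -0.07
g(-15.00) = -0.01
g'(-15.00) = -0.00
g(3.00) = 0.00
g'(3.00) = 0.01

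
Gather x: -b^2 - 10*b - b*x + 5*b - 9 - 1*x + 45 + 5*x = -b^2 - 5*b + x*(4 - b) + 36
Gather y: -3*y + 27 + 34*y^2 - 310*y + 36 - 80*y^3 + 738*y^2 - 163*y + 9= -80*y^3 + 772*y^2 - 476*y + 72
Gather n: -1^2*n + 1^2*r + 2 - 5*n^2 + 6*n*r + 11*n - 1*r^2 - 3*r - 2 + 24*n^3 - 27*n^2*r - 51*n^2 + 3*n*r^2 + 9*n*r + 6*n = 24*n^3 + n^2*(-27*r - 56) + n*(3*r^2 + 15*r + 16) - r^2 - 2*r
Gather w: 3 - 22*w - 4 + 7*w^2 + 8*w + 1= 7*w^2 - 14*w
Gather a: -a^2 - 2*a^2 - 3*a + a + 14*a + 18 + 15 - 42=-3*a^2 + 12*a - 9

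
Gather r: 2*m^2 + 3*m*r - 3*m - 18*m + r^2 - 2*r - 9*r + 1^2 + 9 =2*m^2 - 21*m + r^2 + r*(3*m - 11) + 10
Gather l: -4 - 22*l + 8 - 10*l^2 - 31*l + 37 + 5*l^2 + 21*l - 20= -5*l^2 - 32*l + 21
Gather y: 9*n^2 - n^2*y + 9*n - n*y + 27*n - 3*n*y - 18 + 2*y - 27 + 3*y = 9*n^2 + 36*n + y*(-n^2 - 4*n + 5) - 45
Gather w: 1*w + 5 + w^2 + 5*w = w^2 + 6*w + 5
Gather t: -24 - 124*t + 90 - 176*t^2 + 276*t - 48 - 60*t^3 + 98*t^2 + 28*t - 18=-60*t^3 - 78*t^2 + 180*t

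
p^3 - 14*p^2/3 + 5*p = p*(p - 3)*(p - 5/3)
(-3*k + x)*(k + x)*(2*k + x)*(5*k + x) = -30*k^4 - 41*k^3*x - 7*k^2*x^2 + 5*k*x^3 + x^4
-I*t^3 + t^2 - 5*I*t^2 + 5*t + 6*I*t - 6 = (t - 1)*(t + 6)*(-I*t + 1)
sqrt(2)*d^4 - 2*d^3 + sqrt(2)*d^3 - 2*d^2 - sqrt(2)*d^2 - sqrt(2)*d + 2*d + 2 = (d - 1)*(d + 1)*(d - sqrt(2))*(sqrt(2)*d + sqrt(2))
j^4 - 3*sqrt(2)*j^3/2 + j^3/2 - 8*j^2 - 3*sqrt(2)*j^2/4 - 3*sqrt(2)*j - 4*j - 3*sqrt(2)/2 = (j + 1/2)*(j - 3*sqrt(2))*(j + sqrt(2)/2)*(j + sqrt(2))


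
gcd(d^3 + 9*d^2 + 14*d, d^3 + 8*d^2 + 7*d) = d^2 + 7*d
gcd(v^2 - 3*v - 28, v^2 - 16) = v + 4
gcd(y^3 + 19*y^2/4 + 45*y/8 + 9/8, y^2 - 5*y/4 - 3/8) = y + 1/4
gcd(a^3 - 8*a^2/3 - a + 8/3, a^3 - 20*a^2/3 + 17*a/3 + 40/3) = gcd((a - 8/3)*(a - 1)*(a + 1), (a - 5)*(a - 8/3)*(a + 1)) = a^2 - 5*a/3 - 8/3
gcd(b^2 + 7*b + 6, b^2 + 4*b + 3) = b + 1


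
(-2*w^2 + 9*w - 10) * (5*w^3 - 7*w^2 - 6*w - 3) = -10*w^5 + 59*w^4 - 101*w^3 + 22*w^2 + 33*w + 30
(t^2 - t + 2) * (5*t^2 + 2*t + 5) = 5*t^4 - 3*t^3 + 13*t^2 - t + 10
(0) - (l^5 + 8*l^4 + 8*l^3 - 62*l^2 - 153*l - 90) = -l^5 - 8*l^4 - 8*l^3 + 62*l^2 + 153*l + 90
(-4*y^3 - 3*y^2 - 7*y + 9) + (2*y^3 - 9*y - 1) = -2*y^3 - 3*y^2 - 16*y + 8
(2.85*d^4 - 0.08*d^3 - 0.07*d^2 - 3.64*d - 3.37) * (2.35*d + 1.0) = 6.6975*d^5 + 2.662*d^4 - 0.2445*d^3 - 8.624*d^2 - 11.5595*d - 3.37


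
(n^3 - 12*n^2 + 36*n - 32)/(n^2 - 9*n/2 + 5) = 2*(n^2 - 10*n + 16)/(2*n - 5)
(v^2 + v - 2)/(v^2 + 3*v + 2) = (v - 1)/(v + 1)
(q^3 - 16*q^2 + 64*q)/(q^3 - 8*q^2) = (q - 8)/q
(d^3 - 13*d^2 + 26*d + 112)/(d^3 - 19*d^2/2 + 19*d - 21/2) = 2*(d^2 - 6*d - 16)/(2*d^2 - 5*d + 3)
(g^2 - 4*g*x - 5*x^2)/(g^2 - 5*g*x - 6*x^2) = (-g + 5*x)/(-g + 6*x)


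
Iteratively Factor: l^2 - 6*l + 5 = (l - 5)*(l - 1)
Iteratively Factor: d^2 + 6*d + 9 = (d + 3)*(d + 3)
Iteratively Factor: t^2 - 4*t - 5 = (t + 1)*(t - 5)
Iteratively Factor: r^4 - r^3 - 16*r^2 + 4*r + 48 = (r - 4)*(r^3 + 3*r^2 - 4*r - 12) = (r - 4)*(r + 3)*(r^2 - 4) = (r - 4)*(r + 2)*(r + 3)*(r - 2)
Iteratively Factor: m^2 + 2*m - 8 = (m + 4)*(m - 2)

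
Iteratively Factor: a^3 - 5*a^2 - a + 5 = (a - 5)*(a^2 - 1) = (a - 5)*(a + 1)*(a - 1)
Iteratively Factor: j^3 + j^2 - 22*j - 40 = (j - 5)*(j^2 + 6*j + 8) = (j - 5)*(j + 4)*(j + 2)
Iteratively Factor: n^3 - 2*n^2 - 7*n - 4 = (n - 4)*(n^2 + 2*n + 1) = (n - 4)*(n + 1)*(n + 1)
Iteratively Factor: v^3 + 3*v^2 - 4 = (v + 2)*(v^2 + v - 2) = (v + 2)^2*(v - 1)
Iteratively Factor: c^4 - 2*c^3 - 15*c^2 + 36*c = (c + 4)*(c^3 - 6*c^2 + 9*c) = (c - 3)*(c + 4)*(c^2 - 3*c) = (c - 3)^2*(c + 4)*(c)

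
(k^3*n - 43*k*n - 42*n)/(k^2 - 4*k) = n*(k^3 - 43*k - 42)/(k*(k - 4))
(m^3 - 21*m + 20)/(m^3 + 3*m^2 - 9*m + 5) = (m - 4)/(m - 1)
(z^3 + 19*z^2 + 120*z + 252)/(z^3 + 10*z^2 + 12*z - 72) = (z + 7)/(z - 2)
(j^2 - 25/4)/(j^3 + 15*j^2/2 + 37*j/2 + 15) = (j - 5/2)/(j^2 + 5*j + 6)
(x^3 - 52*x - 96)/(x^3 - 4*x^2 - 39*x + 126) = (x^2 - 6*x - 16)/(x^2 - 10*x + 21)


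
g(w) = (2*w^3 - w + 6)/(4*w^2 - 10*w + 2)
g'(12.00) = 0.47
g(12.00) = 7.53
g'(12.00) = 0.47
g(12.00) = 7.53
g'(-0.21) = 3.78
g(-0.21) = 1.45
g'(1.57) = -5.70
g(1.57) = -3.17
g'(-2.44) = 0.45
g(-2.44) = -0.41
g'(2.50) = -68.62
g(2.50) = 17.38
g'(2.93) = -7.30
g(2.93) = 7.58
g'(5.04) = 0.09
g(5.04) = 4.83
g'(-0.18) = 4.36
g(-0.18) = 1.57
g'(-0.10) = 6.82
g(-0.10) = 2.01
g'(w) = (10 - 8*w)*(2*w^3 - w + 6)/(4*w^2 - 10*w + 2)^2 + (6*w^2 - 1)/(4*w^2 - 10*w + 2)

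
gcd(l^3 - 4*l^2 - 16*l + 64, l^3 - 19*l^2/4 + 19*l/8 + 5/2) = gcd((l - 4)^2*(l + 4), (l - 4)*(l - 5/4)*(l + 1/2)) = l - 4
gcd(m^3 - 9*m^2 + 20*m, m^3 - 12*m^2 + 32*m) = m^2 - 4*m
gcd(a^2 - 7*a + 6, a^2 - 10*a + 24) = a - 6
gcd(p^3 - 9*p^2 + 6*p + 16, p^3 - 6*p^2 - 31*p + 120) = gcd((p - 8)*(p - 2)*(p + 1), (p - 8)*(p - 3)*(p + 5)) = p - 8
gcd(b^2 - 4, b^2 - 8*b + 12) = b - 2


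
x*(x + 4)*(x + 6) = x^3 + 10*x^2 + 24*x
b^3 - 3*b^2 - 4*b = b*(b - 4)*(b + 1)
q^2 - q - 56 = (q - 8)*(q + 7)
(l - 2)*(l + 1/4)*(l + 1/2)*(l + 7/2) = l^4 + 9*l^3/4 - 23*l^2/4 - 81*l/16 - 7/8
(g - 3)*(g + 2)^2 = g^3 + g^2 - 8*g - 12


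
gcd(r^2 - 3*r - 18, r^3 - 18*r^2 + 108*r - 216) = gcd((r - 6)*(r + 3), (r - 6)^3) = r - 6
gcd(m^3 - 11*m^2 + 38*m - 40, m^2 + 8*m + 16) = 1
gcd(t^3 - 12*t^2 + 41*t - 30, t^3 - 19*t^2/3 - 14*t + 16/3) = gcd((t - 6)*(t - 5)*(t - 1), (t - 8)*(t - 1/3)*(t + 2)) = 1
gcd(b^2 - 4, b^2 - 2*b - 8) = b + 2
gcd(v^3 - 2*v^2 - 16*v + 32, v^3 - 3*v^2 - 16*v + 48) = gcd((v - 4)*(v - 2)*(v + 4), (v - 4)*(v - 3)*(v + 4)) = v^2 - 16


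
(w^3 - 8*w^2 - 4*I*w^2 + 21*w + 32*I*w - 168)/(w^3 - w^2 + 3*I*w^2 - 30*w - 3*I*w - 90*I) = (w^2 - w*(8 + 7*I) + 56*I)/(w^2 - w - 30)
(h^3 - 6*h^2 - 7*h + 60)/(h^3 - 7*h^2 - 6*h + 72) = (h - 5)/(h - 6)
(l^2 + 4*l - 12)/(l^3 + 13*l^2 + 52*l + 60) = (l - 2)/(l^2 + 7*l + 10)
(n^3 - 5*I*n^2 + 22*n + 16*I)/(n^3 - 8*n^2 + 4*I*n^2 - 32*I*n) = (n^3 - 5*I*n^2 + 22*n + 16*I)/(n*(n^2 + 4*n*(-2 + I) - 32*I))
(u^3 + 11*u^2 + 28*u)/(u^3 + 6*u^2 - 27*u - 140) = u/(u - 5)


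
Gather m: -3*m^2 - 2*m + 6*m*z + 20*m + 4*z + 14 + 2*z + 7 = -3*m^2 + m*(6*z + 18) + 6*z + 21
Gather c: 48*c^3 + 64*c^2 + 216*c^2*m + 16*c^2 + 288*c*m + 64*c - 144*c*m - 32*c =48*c^3 + c^2*(216*m + 80) + c*(144*m + 32)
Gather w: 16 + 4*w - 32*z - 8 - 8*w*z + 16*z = w*(4 - 8*z) - 16*z + 8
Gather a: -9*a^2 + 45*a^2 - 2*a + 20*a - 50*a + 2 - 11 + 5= 36*a^2 - 32*a - 4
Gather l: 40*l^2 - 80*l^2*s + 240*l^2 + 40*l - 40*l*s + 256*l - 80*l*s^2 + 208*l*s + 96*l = l^2*(280 - 80*s) + l*(-80*s^2 + 168*s + 392)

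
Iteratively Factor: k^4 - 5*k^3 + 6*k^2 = (k)*(k^3 - 5*k^2 + 6*k) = k*(k - 3)*(k^2 - 2*k) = k*(k - 3)*(k - 2)*(k)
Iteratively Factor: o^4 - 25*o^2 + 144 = (o + 3)*(o^3 - 3*o^2 - 16*o + 48) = (o - 4)*(o + 3)*(o^2 + o - 12) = (o - 4)*(o + 3)*(o + 4)*(o - 3)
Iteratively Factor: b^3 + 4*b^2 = (b + 4)*(b^2) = b*(b + 4)*(b)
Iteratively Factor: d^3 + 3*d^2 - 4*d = (d)*(d^2 + 3*d - 4) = d*(d - 1)*(d + 4)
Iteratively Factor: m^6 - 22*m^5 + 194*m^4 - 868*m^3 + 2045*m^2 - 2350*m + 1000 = (m - 5)*(m^5 - 17*m^4 + 109*m^3 - 323*m^2 + 430*m - 200) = (m - 5)^2*(m^4 - 12*m^3 + 49*m^2 - 78*m + 40) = (m - 5)^2*(m - 4)*(m^3 - 8*m^2 + 17*m - 10) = (m - 5)^2*(m - 4)*(m - 2)*(m^2 - 6*m + 5) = (m - 5)^3*(m - 4)*(m - 2)*(m - 1)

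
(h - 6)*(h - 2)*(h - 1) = h^3 - 9*h^2 + 20*h - 12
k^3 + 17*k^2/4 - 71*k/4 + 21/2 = (k - 2)*(k - 3/4)*(k + 7)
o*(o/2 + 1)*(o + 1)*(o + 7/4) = o^4/2 + 19*o^3/8 + 29*o^2/8 + 7*o/4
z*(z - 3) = z^2 - 3*z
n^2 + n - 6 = (n - 2)*(n + 3)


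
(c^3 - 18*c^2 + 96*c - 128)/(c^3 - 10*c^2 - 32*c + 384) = (c - 2)/(c + 6)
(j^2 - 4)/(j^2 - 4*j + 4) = (j + 2)/(j - 2)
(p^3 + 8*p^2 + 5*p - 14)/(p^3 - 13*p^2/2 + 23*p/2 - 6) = 2*(p^2 + 9*p + 14)/(2*p^2 - 11*p + 12)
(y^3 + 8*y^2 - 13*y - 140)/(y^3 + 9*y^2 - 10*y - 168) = (y + 5)/(y + 6)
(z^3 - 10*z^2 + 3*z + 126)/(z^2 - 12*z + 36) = (z^2 - 4*z - 21)/(z - 6)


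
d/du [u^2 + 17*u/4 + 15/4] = 2*u + 17/4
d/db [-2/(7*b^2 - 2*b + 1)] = 4*(7*b - 1)/(7*b^2 - 2*b + 1)^2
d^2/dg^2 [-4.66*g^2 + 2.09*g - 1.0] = -9.32000000000000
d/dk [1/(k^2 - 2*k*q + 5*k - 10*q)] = (-2*k + 2*q - 5)/(k^2 - 2*k*q + 5*k - 10*q)^2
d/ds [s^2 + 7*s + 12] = 2*s + 7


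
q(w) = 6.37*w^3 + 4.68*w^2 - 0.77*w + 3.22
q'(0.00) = -0.77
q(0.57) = 5.48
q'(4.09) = 357.19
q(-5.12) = -725.12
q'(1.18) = 36.88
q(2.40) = 116.39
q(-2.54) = -69.02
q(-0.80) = 3.57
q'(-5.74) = 575.13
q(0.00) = 3.22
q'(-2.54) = 98.75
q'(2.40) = 131.77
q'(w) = 19.11*w^2 + 9.36*w - 0.77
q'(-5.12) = 452.26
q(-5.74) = -1042.85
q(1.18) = 19.29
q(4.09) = 514.18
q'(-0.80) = 3.97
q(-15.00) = -20430.98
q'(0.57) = 10.77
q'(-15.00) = 4158.58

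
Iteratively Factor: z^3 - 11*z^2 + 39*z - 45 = (z - 3)*(z^2 - 8*z + 15) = (z - 5)*(z - 3)*(z - 3)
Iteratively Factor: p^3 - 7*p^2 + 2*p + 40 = (p - 5)*(p^2 - 2*p - 8) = (p - 5)*(p - 4)*(p + 2)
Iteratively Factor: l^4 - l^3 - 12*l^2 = (l)*(l^3 - l^2 - 12*l) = l^2*(l^2 - l - 12) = l^2*(l - 4)*(l + 3)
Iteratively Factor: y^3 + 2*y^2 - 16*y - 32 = (y + 4)*(y^2 - 2*y - 8) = (y + 2)*(y + 4)*(y - 4)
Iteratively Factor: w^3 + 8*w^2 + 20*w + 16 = (w + 4)*(w^2 + 4*w + 4) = (w + 2)*(w + 4)*(w + 2)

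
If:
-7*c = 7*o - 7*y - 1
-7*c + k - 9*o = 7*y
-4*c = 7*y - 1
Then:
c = 1/4 - 7*y/4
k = 39*y/2 + 11/14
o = 11*y/4 - 3/28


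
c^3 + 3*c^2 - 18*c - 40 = (c - 4)*(c + 2)*(c + 5)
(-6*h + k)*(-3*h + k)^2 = -54*h^3 + 45*h^2*k - 12*h*k^2 + k^3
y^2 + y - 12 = (y - 3)*(y + 4)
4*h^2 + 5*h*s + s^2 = (h + s)*(4*h + s)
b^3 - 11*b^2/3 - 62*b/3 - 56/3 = (b - 7)*(b + 4/3)*(b + 2)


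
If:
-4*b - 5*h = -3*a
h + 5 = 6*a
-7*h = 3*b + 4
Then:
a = 49/87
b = 71/29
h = -47/29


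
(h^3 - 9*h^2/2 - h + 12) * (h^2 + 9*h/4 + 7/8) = h^5 - 9*h^4/4 - 41*h^3/4 + 93*h^2/16 + 209*h/8 + 21/2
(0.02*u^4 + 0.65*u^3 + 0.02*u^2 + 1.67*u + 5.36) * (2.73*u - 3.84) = 0.0546*u^5 + 1.6977*u^4 - 2.4414*u^3 + 4.4823*u^2 + 8.22*u - 20.5824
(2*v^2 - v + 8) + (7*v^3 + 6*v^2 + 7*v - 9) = 7*v^3 + 8*v^2 + 6*v - 1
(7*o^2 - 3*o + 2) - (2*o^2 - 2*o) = 5*o^2 - o + 2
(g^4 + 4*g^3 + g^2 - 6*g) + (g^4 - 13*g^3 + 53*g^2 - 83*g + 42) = 2*g^4 - 9*g^3 + 54*g^2 - 89*g + 42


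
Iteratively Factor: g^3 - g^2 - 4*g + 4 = (g - 2)*(g^2 + g - 2) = (g - 2)*(g - 1)*(g + 2)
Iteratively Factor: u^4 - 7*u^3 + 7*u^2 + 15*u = (u + 1)*(u^3 - 8*u^2 + 15*u) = u*(u + 1)*(u^2 - 8*u + 15) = u*(u - 5)*(u + 1)*(u - 3)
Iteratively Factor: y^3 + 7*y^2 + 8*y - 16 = (y - 1)*(y^2 + 8*y + 16) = (y - 1)*(y + 4)*(y + 4)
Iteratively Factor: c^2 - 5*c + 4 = (c - 1)*(c - 4)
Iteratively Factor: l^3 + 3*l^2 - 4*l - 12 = (l + 3)*(l^2 - 4) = (l - 2)*(l + 3)*(l + 2)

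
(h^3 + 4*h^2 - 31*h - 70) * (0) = 0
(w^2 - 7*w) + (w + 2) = w^2 - 6*w + 2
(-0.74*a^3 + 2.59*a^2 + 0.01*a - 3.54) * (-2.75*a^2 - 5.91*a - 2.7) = 2.035*a^5 - 2.7491*a^4 - 13.3364*a^3 + 2.6829*a^2 + 20.8944*a + 9.558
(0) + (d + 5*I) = d + 5*I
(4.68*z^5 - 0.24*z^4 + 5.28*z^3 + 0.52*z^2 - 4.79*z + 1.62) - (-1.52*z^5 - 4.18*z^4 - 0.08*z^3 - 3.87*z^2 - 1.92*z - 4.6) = 6.2*z^5 + 3.94*z^4 + 5.36*z^3 + 4.39*z^2 - 2.87*z + 6.22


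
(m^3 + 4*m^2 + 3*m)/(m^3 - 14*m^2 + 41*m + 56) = m*(m + 3)/(m^2 - 15*m + 56)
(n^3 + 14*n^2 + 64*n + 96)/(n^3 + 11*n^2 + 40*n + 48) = (n + 6)/(n + 3)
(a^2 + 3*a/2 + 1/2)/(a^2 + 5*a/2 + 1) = (a + 1)/(a + 2)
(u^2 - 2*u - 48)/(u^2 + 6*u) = (u - 8)/u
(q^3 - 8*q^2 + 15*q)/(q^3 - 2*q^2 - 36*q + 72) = q*(q^2 - 8*q + 15)/(q^3 - 2*q^2 - 36*q + 72)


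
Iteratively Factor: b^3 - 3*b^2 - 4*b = (b + 1)*(b^2 - 4*b) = (b - 4)*(b + 1)*(b)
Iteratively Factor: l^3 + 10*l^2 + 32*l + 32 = (l + 2)*(l^2 + 8*l + 16) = (l + 2)*(l + 4)*(l + 4)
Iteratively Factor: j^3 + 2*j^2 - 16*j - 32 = (j + 4)*(j^2 - 2*j - 8) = (j - 4)*(j + 4)*(j + 2)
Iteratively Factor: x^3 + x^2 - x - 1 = (x - 1)*(x^2 + 2*x + 1) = (x - 1)*(x + 1)*(x + 1)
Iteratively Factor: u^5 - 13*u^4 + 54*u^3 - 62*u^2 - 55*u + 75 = (u + 1)*(u^4 - 14*u^3 + 68*u^2 - 130*u + 75) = (u - 5)*(u + 1)*(u^3 - 9*u^2 + 23*u - 15) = (u - 5)*(u - 3)*(u + 1)*(u^2 - 6*u + 5) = (u - 5)*(u - 3)*(u - 1)*(u + 1)*(u - 5)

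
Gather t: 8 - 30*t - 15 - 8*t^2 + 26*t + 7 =-8*t^2 - 4*t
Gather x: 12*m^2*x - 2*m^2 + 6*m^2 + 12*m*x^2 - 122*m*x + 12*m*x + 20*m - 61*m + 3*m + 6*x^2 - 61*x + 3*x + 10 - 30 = 4*m^2 - 38*m + x^2*(12*m + 6) + x*(12*m^2 - 110*m - 58) - 20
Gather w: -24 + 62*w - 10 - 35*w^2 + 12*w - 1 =-35*w^2 + 74*w - 35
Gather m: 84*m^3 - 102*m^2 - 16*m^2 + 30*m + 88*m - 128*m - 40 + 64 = 84*m^3 - 118*m^2 - 10*m + 24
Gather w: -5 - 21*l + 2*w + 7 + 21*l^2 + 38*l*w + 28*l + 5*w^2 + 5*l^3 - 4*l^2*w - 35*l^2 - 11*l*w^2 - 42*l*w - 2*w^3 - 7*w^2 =5*l^3 - 14*l^2 + 7*l - 2*w^3 + w^2*(-11*l - 2) + w*(-4*l^2 - 4*l + 2) + 2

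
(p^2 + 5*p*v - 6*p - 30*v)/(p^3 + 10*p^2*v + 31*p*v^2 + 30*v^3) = (p - 6)/(p^2 + 5*p*v + 6*v^2)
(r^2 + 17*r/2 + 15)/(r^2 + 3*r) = (r^2 + 17*r/2 + 15)/(r*(r + 3))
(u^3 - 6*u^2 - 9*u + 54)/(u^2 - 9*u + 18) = u + 3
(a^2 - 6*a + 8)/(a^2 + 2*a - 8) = (a - 4)/(a + 4)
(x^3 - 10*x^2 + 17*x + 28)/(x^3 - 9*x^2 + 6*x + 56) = (x + 1)/(x + 2)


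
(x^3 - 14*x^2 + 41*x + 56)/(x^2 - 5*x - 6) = (x^2 - 15*x + 56)/(x - 6)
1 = 1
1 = 1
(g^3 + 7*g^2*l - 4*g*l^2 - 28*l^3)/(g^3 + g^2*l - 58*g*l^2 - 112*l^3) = (g - 2*l)/(g - 8*l)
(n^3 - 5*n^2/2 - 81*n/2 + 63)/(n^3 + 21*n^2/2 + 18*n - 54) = (n - 7)/(n + 6)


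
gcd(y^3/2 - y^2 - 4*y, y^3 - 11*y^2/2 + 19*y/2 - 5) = 1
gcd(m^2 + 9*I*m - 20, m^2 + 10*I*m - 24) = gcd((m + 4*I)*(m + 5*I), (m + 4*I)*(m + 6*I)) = m + 4*I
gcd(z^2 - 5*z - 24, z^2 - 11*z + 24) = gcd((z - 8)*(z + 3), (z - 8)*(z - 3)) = z - 8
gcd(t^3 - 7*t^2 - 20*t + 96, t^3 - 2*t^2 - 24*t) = t + 4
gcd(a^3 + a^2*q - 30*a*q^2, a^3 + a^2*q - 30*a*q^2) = -a^3 - a^2*q + 30*a*q^2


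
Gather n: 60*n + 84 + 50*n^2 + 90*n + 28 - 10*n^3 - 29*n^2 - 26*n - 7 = -10*n^3 + 21*n^2 + 124*n + 105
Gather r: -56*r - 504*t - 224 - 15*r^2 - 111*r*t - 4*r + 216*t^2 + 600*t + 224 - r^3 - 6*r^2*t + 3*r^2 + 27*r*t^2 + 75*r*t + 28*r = -r^3 + r^2*(-6*t - 12) + r*(27*t^2 - 36*t - 32) + 216*t^2 + 96*t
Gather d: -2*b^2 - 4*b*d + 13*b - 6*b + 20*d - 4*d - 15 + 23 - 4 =-2*b^2 + 7*b + d*(16 - 4*b) + 4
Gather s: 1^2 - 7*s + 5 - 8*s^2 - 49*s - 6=-8*s^2 - 56*s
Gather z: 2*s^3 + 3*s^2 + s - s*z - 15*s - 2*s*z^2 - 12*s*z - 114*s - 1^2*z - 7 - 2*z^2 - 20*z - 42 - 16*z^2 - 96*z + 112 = 2*s^3 + 3*s^2 - 128*s + z^2*(-2*s - 18) + z*(-13*s - 117) + 63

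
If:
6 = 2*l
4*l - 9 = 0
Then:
No Solution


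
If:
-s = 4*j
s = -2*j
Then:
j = 0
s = 0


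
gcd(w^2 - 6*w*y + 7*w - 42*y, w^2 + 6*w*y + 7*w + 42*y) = w + 7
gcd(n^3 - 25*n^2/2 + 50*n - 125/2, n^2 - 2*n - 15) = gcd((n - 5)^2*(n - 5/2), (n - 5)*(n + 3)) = n - 5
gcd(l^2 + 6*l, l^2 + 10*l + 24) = l + 6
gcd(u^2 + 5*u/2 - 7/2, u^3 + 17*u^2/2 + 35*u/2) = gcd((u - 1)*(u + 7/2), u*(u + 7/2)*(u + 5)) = u + 7/2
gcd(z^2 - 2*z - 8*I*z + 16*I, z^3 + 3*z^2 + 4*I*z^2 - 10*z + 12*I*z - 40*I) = z - 2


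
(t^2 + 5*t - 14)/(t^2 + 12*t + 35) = (t - 2)/(t + 5)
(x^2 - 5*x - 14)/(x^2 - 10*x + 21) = (x + 2)/(x - 3)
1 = 1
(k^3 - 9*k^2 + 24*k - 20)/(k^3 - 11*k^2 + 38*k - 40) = (k - 2)/(k - 4)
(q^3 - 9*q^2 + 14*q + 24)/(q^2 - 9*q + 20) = (q^2 - 5*q - 6)/(q - 5)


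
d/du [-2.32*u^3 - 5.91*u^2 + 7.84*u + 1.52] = -6.96*u^2 - 11.82*u + 7.84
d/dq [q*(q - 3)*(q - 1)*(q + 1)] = 4*q^3 - 9*q^2 - 2*q + 3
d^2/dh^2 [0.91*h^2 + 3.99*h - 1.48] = 1.82000000000000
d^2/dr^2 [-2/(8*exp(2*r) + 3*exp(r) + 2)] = 2*(-2*(16*exp(r) + 3)^2*exp(r) + (32*exp(r) + 3)*(8*exp(2*r) + 3*exp(r) + 2))*exp(r)/(8*exp(2*r) + 3*exp(r) + 2)^3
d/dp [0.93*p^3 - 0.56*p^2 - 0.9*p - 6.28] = 2.79*p^2 - 1.12*p - 0.9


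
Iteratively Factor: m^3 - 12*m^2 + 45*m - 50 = (m - 2)*(m^2 - 10*m + 25) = (m - 5)*(m - 2)*(m - 5)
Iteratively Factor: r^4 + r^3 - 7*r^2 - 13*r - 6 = (r + 1)*(r^3 - 7*r - 6) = (r - 3)*(r + 1)*(r^2 + 3*r + 2) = (r - 3)*(r + 1)*(r + 2)*(r + 1)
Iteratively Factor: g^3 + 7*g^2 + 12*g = (g + 3)*(g^2 + 4*g) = g*(g + 3)*(g + 4)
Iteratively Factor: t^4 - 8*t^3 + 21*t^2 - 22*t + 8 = (t - 1)*(t^3 - 7*t^2 + 14*t - 8) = (t - 2)*(t - 1)*(t^2 - 5*t + 4) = (t - 4)*(t - 2)*(t - 1)*(t - 1)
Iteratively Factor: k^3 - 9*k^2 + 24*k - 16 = (k - 4)*(k^2 - 5*k + 4) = (k - 4)*(k - 1)*(k - 4)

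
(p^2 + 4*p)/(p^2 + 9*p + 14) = p*(p + 4)/(p^2 + 9*p + 14)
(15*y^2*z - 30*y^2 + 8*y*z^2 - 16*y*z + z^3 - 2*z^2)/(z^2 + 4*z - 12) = (15*y^2 + 8*y*z + z^2)/(z + 6)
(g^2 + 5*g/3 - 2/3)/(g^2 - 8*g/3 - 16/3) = (-3*g^2 - 5*g + 2)/(-3*g^2 + 8*g + 16)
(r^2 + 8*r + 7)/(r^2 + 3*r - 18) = (r^2 + 8*r + 7)/(r^2 + 3*r - 18)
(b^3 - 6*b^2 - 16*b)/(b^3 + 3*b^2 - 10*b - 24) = b*(b - 8)/(b^2 + b - 12)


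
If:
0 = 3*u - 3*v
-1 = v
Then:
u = -1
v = -1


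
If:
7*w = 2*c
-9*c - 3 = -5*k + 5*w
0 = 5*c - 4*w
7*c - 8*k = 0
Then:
No Solution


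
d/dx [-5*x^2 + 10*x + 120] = 10 - 10*x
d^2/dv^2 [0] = 0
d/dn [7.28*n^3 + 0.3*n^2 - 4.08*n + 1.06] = 21.84*n^2 + 0.6*n - 4.08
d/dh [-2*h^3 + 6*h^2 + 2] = 6*h*(2 - h)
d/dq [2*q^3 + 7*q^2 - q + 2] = 6*q^2 + 14*q - 1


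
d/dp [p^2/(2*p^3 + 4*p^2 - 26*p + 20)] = p*(-p^3 - 13*p + 20)/(2*(p^6 + 4*p^5 - 22*p^4 - 32*p^3 + 209*p^2 - 260*p + 100))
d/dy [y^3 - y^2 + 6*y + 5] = 3*y^2 - 2*y + 6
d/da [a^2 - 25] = 2*a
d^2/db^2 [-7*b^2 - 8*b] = -14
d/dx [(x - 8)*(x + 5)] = 2*x - 3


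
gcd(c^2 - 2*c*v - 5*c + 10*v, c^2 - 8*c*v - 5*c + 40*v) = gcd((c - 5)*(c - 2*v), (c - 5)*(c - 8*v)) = c - 5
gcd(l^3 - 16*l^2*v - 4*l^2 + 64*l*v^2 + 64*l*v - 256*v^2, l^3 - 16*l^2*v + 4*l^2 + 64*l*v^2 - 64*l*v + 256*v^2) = l^2 - 16*l*v + 64*v^2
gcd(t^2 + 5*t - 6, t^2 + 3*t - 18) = t + 6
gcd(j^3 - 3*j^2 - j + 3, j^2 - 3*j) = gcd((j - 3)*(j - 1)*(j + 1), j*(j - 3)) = j - 3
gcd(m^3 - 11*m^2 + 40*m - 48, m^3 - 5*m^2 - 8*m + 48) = m^2 - 8*m + 16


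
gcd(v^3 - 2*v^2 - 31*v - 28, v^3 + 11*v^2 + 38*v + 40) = v + 4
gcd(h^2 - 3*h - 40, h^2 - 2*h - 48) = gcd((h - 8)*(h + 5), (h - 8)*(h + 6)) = h - 8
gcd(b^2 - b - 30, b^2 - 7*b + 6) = b - 6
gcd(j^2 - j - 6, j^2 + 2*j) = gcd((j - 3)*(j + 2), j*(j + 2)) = j + 2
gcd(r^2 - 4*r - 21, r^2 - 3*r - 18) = r + 3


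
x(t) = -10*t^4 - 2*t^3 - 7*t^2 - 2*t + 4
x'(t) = -40*t^3 - 6*t^2 - 14*t - 2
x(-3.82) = -2108.40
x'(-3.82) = 2193.64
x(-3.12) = -944.74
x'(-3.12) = 1198.13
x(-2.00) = -164.00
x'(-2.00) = 322.00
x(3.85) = -2418.66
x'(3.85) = -2427.50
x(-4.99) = -6111.97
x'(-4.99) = 4888.52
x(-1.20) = -20.96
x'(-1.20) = 75.28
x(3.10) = -1052.57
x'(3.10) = -1294.70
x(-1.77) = -101.45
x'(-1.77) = 225.79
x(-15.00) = -501041.00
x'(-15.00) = 133858.00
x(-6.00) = -12764.00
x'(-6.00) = 8506.00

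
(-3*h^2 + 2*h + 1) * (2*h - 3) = -6*h^3 + 13*h^2 - 4*h - 3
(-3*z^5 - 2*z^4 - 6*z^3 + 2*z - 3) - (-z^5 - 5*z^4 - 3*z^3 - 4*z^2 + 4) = -2*z^5 + 3*z^4 - 3*z^3 + 4*z^2 + 2*z - 7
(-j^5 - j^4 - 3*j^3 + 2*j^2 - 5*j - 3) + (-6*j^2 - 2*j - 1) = -j^5 - j^4 - 3*j^3 - 4*j^2 - 7*j - 4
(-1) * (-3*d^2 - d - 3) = 3*d^2 + d + 3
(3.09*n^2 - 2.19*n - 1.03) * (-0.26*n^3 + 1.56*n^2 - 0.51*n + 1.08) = -0.8034*n^5 + 5.3898*n^4 - 4.7245*n^3 + 2.8473*n^2 - 1.8399*n - 1.1124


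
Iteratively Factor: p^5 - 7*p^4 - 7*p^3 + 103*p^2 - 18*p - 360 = (p - 4)*(p^4 - 3*p^3 - 19*p^2 + 27*p + 90) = (p - 4)*(p + 2)*(p^3 - 5*p^2 - 9*p + 45) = (p - 5)*(p - 4)*(p + 2)*(p^2 - 9) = (p - 5)*(p - 4)*(p + 2)*(p + 3)*(p - 3)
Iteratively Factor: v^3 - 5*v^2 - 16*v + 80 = (v - 4)*(v^2 - v - 20) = (v - 4)*(v + 4)*(v - 5)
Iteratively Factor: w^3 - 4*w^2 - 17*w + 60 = (w + 4)*(w^2 - 8*w + 15) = (w - 3)*(w + 4)*(w - 5)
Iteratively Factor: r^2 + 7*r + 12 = (r + 4)*(r + 3)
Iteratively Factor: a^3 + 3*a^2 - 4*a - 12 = (a - 2)*(a^2 + 5*a + 6) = (a - 2)*(a + 2)*(a + 3)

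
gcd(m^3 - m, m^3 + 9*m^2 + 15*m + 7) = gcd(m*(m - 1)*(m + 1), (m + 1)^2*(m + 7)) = m + 1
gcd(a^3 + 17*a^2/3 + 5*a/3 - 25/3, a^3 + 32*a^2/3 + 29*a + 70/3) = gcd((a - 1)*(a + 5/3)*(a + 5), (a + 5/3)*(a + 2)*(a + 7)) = a + 5/3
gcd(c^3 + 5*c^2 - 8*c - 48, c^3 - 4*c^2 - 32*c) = c + 4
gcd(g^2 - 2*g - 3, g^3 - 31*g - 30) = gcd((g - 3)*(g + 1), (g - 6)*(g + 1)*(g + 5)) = g + 1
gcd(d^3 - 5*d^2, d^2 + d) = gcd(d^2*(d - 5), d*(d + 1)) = d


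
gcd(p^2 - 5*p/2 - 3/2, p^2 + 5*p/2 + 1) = p + 1/2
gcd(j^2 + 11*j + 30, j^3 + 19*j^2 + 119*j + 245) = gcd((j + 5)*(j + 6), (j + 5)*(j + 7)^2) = j + 5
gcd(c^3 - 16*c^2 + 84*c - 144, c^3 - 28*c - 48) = c - 6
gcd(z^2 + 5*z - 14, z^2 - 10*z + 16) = z - 2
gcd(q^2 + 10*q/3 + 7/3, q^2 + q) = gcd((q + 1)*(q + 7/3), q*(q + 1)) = q + 1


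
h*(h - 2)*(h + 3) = h^3 + h^2 - 6*h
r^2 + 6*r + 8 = (r + 2)*(r + 4)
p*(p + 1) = p^2 + p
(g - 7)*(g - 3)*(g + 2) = g^3 - 8*g^2 + g + 42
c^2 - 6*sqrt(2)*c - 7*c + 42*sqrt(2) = (c - 7)*(c - 6*sqrt(2))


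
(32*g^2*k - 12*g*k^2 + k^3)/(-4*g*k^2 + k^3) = (-8*g + k)/k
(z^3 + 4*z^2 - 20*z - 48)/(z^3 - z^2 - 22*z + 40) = (z^2 + 8*z + 12)/(z^2 + 3*z - 10)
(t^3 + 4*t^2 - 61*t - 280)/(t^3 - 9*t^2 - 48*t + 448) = (t + 5)/(t - 8)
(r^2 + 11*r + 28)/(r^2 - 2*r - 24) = (r + 7)/(r - 6)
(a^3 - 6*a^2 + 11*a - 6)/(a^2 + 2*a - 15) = (a^2 - 3*a + 2)/(a + 5)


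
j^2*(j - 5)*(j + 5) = j^4 - 25*j^2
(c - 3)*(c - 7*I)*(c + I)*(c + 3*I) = c^4 - 3*c^3 - 3*I*c^3 + 25*c^2 + 9*I*c^2 - 75*c + 21*I*c - 63*I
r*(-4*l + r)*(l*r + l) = -4*l^2*r^2 - 4*l^2*r + l*r^3 + l*r^2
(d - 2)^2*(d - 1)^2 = d^4 - 6*d^3 + 13*d^2 - 12*d + 4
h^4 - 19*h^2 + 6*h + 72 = (h - 3)^2*(h + 2)*(h + 4)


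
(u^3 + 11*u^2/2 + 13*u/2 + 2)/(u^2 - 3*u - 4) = (u^2 + 9*u/2 + 2)/(u - 4)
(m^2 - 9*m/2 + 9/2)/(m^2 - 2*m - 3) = (m - 3/2)/(m + 1)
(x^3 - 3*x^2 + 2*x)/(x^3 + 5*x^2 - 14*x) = (x - 1)/(x + 7)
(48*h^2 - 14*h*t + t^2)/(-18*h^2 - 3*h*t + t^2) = (-8*h + t)/(3*h + t)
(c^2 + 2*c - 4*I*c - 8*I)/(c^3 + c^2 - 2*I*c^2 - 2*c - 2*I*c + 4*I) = (c - 4*I)/(c^2 - c*(1 + 2*I) + 2*I)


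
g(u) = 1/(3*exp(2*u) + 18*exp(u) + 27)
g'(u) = (-6*exp(2*u) - 18*exp(u))/(3*exp(2*u) + 18*exp(u) + 27)^2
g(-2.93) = 0.04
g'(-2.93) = -0.00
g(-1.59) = 0.03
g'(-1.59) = -0.00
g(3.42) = 0.00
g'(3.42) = -0.00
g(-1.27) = 0.03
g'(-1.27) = -0.01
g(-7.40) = 0.04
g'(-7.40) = -0.00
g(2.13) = 0.00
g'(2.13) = -0.00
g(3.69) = 0.00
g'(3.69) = -0.00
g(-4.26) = 0.04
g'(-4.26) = -0.00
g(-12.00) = 0.04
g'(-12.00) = 0.00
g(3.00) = 0.00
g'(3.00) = 0.00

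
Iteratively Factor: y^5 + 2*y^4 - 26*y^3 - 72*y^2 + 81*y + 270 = (y + 3)*(y^4 - y^3 - 23*y^2 - 3*y + 90) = (y + 3)^2*(y^3 - 4*y^2 - 11*y + 30) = (y - 2)*(y + 3)^2*(y^2 - 2*y - 15) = (y - 5)*(y - 2)*(y + 3)^2*(y + 3)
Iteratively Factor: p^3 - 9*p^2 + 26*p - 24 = (p - 4)*(p^2 - 5*p + 6) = (p - 4)*(p - 3)*(p - 2)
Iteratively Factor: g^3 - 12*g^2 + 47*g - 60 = (g - 3)*(g^2 - 9*g + 20) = (g - 5)*(g - 3)*(g - 4)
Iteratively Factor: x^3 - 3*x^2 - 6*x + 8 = (x + 2)*(x^2 - 5*x + 4) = (x - 4)*(x + 2)*(x - 1)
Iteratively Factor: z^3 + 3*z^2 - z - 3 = (z + 3)*(z^2 - 1) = (z + 1)*(z + 3)*(z - 1)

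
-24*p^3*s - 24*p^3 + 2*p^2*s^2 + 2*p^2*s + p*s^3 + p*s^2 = (-4*p + s)*(6*p + s)*(p*s + p)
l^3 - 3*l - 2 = (l - 2)*(l + 1)^2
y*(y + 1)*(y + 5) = y^3 + 6*y^2 + 5*y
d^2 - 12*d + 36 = (d - 6)^2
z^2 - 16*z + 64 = (z - 8)^2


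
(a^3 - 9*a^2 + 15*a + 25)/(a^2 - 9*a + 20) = (a^2 - 4*a - 5)/(a - 4)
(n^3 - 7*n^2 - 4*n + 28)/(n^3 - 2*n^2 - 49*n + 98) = (n + 2)/(n + 7)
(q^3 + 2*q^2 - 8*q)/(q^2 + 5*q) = (q^2 + 2*q - 8)/(q + 5)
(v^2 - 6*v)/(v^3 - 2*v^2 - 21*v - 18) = v/(v^2 + 4*v + 3)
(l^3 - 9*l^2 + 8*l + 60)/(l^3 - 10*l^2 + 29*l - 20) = (l^2 - 4*l - 12)/(l^2 - 5*l + 4)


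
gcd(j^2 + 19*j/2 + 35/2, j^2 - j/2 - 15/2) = j + 5/2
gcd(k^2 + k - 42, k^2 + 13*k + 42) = k + 7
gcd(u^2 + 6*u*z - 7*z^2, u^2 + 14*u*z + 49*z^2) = u + 7*z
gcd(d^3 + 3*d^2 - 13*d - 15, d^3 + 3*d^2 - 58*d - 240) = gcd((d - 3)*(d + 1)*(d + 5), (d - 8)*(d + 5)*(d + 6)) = d + 5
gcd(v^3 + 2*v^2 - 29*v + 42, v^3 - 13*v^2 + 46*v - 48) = v^2 - 5*v + 6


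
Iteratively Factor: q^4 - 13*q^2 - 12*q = (q - 4)*(q^3 + 4*q^2 + 3*q) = (q - 4)*(q + 3)*(q^2 + q) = (q - 4)*(q + 1)*(q + 3)*(q)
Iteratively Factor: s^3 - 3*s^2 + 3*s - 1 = (s - 1)*(s^2 - 2*s + 1) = (s - 1)^2*(s - 1)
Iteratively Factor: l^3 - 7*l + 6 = (l + 3)*(l^2 - 3*l + 2) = (l - 2)*(l + 3)*(l - 1)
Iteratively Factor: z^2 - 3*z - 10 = (z - 5)*(z + 2)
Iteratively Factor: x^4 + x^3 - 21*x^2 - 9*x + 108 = (x + 3)*(x^3 - 2*x^2 - 15*x + 36) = (x - 3)*(x + 3)*(x^2 + x - 12) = (x - 3)^2*(x + 3)*(x + 4)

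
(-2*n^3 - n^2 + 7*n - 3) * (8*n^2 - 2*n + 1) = -16*n^5 - 4*n^4 + 56*n^3 - 39*n^2 + 13*n - 3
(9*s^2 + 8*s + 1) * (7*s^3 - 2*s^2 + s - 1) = 63*s^5 + 38*s^4 - 3*s^2 - 7*s - 1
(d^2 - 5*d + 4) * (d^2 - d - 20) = d^4 - 6*d^3 - 11*d^2 + 96*d - 80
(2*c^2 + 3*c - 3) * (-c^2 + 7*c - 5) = -2*c^4 + 11*c^3 + 14*c^2 - 36*c + 15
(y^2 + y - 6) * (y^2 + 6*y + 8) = y^4 + 7*y^3 + 8*y^2 - 28*y - 48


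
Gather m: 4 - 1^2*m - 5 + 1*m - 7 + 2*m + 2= 2*m - 6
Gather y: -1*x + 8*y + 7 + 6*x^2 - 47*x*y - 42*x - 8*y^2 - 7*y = 6*x^2 - 43*x - 8*y^2 + y*(1 - 47*x) + 7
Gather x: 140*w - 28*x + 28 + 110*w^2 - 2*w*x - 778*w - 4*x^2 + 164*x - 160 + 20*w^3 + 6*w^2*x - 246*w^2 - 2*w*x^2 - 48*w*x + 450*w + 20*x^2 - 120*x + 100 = 20*w^3 - 136*w^2 - 188*w + x^2*(16 - 2*w) + x*(6*w^2 - 50*w + 16) - 32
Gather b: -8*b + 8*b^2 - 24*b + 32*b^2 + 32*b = 40*b^2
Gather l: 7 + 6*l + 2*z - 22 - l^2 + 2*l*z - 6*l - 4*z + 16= -l^2 + 2*l*z - 2*z + 1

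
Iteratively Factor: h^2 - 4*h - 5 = (h + 1)*(h - 5)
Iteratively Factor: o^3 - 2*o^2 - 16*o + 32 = (o - 4)*(o^2 + 2*o - 8) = (o - 4)*(o + 4)*(o - 2)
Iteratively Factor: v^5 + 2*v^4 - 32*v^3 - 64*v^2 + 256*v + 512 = (v + 4)*(v^4 - 2*v^3 - 24*v^2 + 32*v + 128) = (v - 4)*(v + 4)*(v^3 + 2*v^2 - 16*v - 32) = (v - 4)*(v + 4)^2*(v^2 - 2*v - 8) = (v - 4)^2*(v + 4)^2*(v + 2)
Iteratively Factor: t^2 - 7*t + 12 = (t - 4)*(t - 3)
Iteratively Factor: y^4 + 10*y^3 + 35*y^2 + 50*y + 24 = (y + 4)*(y^3 + 6*y^2 + 11*y + 6) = (y + 3)*(y + 4)*(y^2 + 3*y + 2) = (y + 1)*(y + 3)*(y + 4)*(y + 2)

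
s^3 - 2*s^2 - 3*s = s*(s - 3)*(s + 1)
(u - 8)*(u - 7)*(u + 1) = u^3 - 14*u^2 + 41*u + 56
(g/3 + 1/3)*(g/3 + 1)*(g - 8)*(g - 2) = g^4/9 - 2*g^3/3 - 7*g^2/3 + 34*g/9 + 16/3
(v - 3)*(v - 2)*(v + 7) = v^3 + 2*v^2 - 29*v + 42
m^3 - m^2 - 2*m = m*(m - 2)*(m + 1)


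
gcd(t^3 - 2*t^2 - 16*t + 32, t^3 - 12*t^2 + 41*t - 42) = t - 2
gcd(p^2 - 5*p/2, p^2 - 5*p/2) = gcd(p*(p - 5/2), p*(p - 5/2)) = p^2 - 5*p/2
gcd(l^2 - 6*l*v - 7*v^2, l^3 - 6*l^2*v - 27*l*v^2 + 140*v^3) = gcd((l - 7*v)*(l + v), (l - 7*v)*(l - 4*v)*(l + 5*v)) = -l + 7*v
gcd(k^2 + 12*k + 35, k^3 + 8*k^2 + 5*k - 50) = k + 5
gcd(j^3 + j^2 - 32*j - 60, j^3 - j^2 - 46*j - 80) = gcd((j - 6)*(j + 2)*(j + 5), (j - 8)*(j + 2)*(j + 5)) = j^2 + 7*j + 10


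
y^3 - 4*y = y*(y - 2)*(y + 2)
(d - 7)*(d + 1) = d^2 - 6*d - 7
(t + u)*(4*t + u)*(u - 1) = 4*t^2*u - 4*t^2 + 5*t*u^2 - 5*t*u + u^3 - u^2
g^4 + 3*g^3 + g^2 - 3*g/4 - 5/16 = (g - 1/2)*(g + 1/2)^2*(g + 5/2)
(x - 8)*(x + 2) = x^2 - 6*x - 16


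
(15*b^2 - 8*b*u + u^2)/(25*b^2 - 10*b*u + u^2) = (-3*b + u)/(-5*b + u)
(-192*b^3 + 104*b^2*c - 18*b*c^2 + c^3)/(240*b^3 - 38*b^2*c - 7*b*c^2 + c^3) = (-24*b^2 + 10*b*c - c^2)/(30*b^2 - b*c - c^2)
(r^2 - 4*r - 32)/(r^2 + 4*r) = (r - 8)/r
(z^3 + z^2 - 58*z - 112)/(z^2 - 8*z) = z + 9 + 14/z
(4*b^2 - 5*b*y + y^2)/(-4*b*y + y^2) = (-b + y)/y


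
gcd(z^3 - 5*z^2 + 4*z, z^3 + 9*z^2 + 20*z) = z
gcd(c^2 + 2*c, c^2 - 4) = c + 2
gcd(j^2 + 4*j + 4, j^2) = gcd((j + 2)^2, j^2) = 1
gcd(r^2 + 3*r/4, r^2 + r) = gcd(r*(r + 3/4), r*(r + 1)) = r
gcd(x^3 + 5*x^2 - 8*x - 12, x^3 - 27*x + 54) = x + 6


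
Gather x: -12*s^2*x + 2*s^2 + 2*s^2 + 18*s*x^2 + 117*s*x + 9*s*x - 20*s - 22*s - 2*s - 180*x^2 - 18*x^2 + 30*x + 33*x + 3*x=4*s^2 - 44*s + x^2*(18*s - 198) + x*(-12*s^2 + 126*s + 66)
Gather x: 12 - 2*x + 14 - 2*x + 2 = 28 - 4*x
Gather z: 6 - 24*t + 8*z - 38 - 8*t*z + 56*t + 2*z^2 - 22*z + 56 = 32*t + 2*z^2 + z*(-8*t - 14) + 24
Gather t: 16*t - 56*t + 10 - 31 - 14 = -40*t - 35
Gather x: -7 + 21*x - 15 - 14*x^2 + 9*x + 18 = -14*x^2 + 30*x - 4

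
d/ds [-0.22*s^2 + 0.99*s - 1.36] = 0.99 - 0.44*s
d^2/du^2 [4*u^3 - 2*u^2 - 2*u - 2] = 24*u - 4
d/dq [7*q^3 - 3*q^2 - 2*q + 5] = 21*q^2 - 6*q - 2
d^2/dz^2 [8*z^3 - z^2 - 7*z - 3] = 48*z - 2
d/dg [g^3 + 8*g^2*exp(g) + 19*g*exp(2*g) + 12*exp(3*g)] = 8*g^2*exp(g) + 3*g^2 + 38*g*exp(2*g) + 16*g*exp(g) + 36*exp(3*g) + 19*exp(2*g)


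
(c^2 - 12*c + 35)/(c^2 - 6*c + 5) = (c - 7)/(c - 1)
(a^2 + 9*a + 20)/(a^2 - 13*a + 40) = (a^2 + 9*a + 20)/(a^2 - 13*a + 40)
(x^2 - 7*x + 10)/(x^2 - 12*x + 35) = (x - 2)/(x - 7)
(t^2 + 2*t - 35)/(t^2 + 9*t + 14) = (t - 5)/(t + 2)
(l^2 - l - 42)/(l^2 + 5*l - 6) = (l - 7)/(l - 1)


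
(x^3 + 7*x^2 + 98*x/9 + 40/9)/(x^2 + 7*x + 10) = (x^2 + 2*x + 8/9)/(x + 2)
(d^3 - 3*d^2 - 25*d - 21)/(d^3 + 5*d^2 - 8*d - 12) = (d^2 - 4*d - 21)/(d^2 + 4*d - 12)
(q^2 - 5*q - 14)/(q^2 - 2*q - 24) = (-q^2 + 5*q + 14)/(-q^2 + 2*q + 24)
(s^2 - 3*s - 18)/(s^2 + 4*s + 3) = (s - 6)/(s + 1)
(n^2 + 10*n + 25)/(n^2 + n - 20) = (n + 5)/(n - 4)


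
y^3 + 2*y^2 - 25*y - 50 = (y - 5)*(y + 2)*(y + 5)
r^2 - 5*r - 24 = (r - 8)*(r + 3)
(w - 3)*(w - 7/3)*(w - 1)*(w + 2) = w^4 - 13*w^3/3 - w^2/3 + 53*w/3 - 14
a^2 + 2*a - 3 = (a - 1)*(a + 3)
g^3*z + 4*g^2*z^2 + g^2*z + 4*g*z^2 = g*(g + 4*z)*(g*z + z)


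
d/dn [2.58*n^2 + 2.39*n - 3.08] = 5.16*n + 2.39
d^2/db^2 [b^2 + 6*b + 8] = 2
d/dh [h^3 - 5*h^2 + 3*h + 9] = 3*h^2 - 10*h + 3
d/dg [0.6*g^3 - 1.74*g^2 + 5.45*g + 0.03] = 1.8*g^2 - 3.48*g + 5.45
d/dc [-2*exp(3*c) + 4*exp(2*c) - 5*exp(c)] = (-6*exp(2*c) + 8*exp(c) - 5)*exp(c)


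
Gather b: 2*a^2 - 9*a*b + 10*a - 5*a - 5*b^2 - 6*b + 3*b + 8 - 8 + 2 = 2*a^2 + 5*a - 5*b^2 + b*(-9*a - 3) + 2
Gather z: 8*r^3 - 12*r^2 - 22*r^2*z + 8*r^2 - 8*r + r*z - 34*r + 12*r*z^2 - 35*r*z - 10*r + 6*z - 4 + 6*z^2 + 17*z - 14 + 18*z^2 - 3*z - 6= 8*r^3 - 4*r^2 - 52*r + z^2*(12*r + 24) + z*(-22*r^2 - 34*r + 20) - 24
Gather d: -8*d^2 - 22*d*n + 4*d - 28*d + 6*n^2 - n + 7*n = -8*d^2 + d*(-22*n - 24) + 6*n^2 + 6*n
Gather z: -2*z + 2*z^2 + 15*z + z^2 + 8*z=3*z^2 + 21*z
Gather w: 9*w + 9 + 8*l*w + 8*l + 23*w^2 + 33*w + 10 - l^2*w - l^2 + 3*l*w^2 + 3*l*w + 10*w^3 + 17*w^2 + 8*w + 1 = -l^2 + 8*l + 10*w^3 + w^2*(3*l + 40) + w*(-l^2 + 11*l + 50) + 20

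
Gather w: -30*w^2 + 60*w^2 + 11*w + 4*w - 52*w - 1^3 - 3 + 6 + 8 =30*w^2 - 37*w + 10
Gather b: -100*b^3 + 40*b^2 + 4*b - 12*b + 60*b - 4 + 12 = -100*b^3 + 40*b^2 + 52*b + 8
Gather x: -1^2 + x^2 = x^2 - 1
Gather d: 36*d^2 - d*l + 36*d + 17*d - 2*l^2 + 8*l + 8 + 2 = 36*d^2 + d*(53 - l) - 2*l^2 + 8*l + 10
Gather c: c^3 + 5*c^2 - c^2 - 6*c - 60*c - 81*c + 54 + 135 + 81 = c^3 + 4*c^2 - 147*c + 270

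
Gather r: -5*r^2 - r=-5*r^2 - r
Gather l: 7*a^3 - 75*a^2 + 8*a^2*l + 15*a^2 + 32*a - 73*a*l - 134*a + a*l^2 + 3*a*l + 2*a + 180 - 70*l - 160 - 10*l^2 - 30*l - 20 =7*a^3 - 60*a^2 - 100*a + l^2*(a - 10) + l*(8*a^2 - 70*a - 100)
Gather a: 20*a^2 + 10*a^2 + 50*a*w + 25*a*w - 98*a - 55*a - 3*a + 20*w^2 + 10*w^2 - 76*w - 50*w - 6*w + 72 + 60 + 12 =30*a^2 + a*(75*w - 156) + 30*w^2 - 132*w + 144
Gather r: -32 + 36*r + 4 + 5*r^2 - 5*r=5*r^2 + 31*r - 28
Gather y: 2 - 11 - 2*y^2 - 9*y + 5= -2*y^2 - 9*y - 4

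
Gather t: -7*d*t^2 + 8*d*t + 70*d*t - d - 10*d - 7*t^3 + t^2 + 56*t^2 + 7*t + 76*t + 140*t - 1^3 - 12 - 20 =-11*d - 7*t^3 + t^2*(57 - 7*d) + t*(78*d + 223) - 33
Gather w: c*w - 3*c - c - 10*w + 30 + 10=-4*c + w*(c - 10) + 40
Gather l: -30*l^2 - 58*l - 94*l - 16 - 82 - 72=-30*l^2 - 152*l - 170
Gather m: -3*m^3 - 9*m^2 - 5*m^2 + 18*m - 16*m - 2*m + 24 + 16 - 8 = -3*m^3 - 14*m^2 + 32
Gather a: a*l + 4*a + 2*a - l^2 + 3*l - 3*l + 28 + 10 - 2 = a*(l + 6) - l^2 + 36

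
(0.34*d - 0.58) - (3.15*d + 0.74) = -2.81*d - 1.32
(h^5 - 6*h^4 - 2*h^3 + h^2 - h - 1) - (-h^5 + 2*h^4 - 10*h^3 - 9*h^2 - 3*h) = 2*h^5 - 8*h^4 + 8*h^3 + 10*h^2 + 2*h - 1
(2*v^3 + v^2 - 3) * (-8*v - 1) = -16*v^4 - 10*v^3 - v^2 + 24*v + 3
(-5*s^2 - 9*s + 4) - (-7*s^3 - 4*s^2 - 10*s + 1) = 7*s^3 - s^2 + s + 3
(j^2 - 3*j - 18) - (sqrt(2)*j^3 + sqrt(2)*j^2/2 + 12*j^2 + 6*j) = -sqrt(2)*j^3 - 11*j^2 - sqrt(2)*j^2/2 - 9*j - 18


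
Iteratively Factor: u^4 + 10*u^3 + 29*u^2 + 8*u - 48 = (u + 4)*(u^3 + 6*u^2 + 5*u - 12) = (u + 4)^2*(u^2 + 2*u - 3) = (u + 3)*(u + 4)^2*(u - 1)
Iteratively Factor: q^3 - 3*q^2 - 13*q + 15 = (q + 3)*(q^2 - 6*q + 5) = (q - 1)*(q + 3)*(q - 5)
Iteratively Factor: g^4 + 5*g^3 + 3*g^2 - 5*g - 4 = (g - 1)*(g^3 + 6*g^2 + 9*g + 4) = (g - 1)*(g + 1)*(g^2 + 5*g + 4) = (g - 1)*(g + 1)*(g + 4)*(g + 1)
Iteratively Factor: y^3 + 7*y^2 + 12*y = (y + 4)*(y^2 + 3*y) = (y + 3)*(y + 4)*(y)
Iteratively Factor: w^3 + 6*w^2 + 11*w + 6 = (w + 1)*(w^2 + 5*w + 6) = (w + 1)*(w + 3)*(w + 2)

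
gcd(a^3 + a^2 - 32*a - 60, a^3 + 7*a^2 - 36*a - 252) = a - 6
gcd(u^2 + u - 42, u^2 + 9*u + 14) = u + 7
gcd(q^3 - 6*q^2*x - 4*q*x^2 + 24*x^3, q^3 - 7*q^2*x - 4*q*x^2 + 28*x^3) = -q^2 + 4*x^2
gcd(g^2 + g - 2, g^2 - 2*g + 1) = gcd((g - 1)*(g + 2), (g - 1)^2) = g - 1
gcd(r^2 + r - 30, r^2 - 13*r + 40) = r - 5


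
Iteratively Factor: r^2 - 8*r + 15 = (r - 5)*(r - 3)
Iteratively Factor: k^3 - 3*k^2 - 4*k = (k)*(k^2 - 3*k - 4) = k*(k + 1)*(k - 4)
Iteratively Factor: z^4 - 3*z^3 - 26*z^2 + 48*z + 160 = (z - 5)*(z^3 + 2*z^2 - 16*z - 32) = (z - 5)*(z + 4)*(z^2 - 2*z - 8) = (z - 5)*(z - 4)*(z + 4)*(z + 2)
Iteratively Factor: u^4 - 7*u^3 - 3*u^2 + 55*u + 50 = (u + 2)*(u^3 - 9*u^2 + 15*u + 25) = (u - 5)*(u + 2)*(u^2 - 4*u - 5) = (u - 5)*(u + 1)*(u + 2)*(u - 5)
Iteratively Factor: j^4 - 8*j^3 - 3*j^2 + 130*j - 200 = (j - 5)*(j^3 - 3*j^2 - 18*j + 40) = (j - 5)*(j - 2)*(j^2 - j - 20) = (j - 5)^2*(j - 2)*(j + 4)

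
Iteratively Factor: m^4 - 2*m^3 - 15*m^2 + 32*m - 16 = (m - 1)*(m^3 - m^2 - 16*m + 16) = (m - 4)*(m - 1)*(m^2 + 3*m - 4) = (m - 4)*(m - 1)*(m + 4)*(m - 1)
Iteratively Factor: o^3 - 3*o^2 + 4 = (o - 2)*(o^2 - o - 2) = (o - 2)^2*(o + 1)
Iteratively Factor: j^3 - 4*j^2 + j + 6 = (j + 1)*(j^2 - 5*j + 6) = (j - 3)*(j + 1)*(j - 2)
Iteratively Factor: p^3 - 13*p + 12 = (p - 3)*(p^2 + 3*p - 4) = (p - 3)*(p + 4)*(p - 1)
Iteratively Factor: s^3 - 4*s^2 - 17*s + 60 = (s + 4)*(s^2 - 8*s + 15) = (s - 3)*(s + 4)*(s - 5)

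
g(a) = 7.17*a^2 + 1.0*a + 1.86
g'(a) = 14.34*a + 1.0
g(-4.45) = 139.39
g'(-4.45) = -62.81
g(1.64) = 22.78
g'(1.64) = 24.52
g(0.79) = 7.12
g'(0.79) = 12.33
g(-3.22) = 72.98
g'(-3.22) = -45.17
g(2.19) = 38.44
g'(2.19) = 32.40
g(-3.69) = 95.80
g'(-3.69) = -51.91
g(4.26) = 136.24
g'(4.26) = 62.09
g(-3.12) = 68.54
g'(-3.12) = -43.74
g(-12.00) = 1022.34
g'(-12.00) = -171.08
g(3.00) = 69.39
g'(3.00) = 44.02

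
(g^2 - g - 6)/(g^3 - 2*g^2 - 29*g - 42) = (g - 3)/(g^2 - 4*g - 21)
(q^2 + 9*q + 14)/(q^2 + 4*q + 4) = (q + 7)/(q + 2)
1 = 1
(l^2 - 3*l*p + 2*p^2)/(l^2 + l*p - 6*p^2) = (l - p)/(l + 3*p)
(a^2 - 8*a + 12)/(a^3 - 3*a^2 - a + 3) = (a^2 - 8*a + 12)/(a^3 - 3*a^2 - a + 3)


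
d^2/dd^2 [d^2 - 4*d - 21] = 2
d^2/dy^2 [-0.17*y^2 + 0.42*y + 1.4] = -0.340000000000000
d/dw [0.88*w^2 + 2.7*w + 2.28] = 1.76*w + 2.7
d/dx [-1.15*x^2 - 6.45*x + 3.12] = -2.3*x - 6.45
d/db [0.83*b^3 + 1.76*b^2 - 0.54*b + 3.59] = 2.49*b^2 + 3.52*b - 0.54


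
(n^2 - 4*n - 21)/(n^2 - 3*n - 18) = (n - 7)/(n - 6)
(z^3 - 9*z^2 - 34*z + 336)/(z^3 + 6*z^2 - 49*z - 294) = (z - 8)/(z + 7)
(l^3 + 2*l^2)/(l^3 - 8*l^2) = (l + 2)/(l - 8)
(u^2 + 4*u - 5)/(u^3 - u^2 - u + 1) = (u + 5)/(u^2 - 1)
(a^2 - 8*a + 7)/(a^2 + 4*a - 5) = (a - 7)/(a + 5)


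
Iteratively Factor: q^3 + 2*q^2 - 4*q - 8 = (q + 2)*(q^2 - 4) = (q + 2)^2*(q - 2)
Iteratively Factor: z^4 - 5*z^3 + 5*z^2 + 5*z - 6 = (z + 1)*(z^3 - 6*z^2 + 11*z - 6) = (z - 3)*(z + 1)*(z^2 - 3*z + 2) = (z - 3)*(z - 1)*(z + 1)*(z - 2)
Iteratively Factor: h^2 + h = (h)*(h + 1)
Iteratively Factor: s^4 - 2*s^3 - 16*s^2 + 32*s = (s)*(s^3 - 2*s^2 - 16*s + 32) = s*(s - 2)*(s^2 - 16) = s*(s - 2)*(s + 4)*(s - 4)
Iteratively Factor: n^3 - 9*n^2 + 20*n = (n - 4)*(n^2 - 5*n) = (n - 5)*(n - 4)*(n)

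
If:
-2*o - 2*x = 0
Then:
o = -x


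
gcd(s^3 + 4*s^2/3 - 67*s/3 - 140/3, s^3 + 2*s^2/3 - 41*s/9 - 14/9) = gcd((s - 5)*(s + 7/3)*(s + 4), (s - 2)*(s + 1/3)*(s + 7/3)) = s + 7/3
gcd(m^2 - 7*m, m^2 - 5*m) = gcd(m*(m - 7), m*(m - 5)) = m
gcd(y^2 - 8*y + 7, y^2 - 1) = y - 1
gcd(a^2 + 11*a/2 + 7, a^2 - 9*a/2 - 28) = a + 7/2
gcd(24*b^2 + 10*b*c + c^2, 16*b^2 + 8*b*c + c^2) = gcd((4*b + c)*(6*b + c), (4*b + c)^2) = 4*b + c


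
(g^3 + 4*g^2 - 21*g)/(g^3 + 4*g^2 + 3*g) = (g^2 + 4*g - 21)/(g^2 + 4*g + 3)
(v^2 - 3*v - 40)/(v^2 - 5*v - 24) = (v + 5)/(v + 3)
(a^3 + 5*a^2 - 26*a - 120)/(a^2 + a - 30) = a + 4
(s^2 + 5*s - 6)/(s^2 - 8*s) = (s^2 + 5*s - 6)/(s*(s - 8))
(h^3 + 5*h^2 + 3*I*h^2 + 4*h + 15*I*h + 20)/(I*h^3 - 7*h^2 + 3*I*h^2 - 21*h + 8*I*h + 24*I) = (-I*h^2 + h*(4 - 5*I) + 20)/(h^2 + h*(3 + 8*I) + 24*I)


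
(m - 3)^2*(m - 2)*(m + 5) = m^4 - 3*m^3 - 19*m^2 + 87*m - 90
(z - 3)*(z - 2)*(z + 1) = z^3 - 4*z^2 + z + 6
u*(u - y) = u^2 - u*y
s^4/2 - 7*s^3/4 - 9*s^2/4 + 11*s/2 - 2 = (s/2 + 1)*(s - 4)*(s - 1)*(s - 1/2)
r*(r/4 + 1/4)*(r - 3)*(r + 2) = r^4/4 - 7*r^2/4 - 3*r/2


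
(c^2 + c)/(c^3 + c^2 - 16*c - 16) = c/(c^2 - 16)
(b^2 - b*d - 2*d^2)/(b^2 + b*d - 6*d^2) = (b + d)/(b + 3*d)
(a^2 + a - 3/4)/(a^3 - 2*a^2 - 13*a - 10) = (-a^2 - a + 3/4)/(-a^3 + 2*a^2 + 13*a + 10)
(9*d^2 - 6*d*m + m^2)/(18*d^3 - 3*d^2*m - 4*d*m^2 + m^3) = 1/(2*d + m)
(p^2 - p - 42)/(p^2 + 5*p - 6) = (p - 7)/(p - 1)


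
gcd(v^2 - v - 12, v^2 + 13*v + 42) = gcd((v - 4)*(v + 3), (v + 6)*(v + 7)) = 1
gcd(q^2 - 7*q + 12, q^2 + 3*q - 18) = q - 3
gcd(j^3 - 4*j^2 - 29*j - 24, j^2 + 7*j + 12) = j + 3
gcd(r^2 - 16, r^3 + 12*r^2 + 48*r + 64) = r + 4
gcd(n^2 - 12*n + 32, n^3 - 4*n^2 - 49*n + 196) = n - 4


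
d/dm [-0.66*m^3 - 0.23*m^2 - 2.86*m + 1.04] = -1.98*m^2 - 0.46*m - 2.86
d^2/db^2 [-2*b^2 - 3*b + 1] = -4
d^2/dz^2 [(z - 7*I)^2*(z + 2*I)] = 6*z - 24*I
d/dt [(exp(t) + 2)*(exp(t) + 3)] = (2*exp(t) + 5)*exp(t)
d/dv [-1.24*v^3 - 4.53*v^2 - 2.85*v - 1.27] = -3.72*v^2 - 9.06*v - 2.85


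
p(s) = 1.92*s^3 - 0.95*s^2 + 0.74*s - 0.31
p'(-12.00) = 852.98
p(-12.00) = -3463.75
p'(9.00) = 450.20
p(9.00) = 1329.08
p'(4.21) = 94.83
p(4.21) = 129.23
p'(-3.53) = 79.22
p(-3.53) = -99.22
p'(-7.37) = 327.61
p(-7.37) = -825.97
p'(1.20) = 6.75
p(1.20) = 2.53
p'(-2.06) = 29.10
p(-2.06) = -22.65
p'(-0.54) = 3.45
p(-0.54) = -1.29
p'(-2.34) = 36.73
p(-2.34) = -31.84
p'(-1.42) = 15.05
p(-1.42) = -8.77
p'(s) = 5.76*s^2 - 1.9*s + 0.74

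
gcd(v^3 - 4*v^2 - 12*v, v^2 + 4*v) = v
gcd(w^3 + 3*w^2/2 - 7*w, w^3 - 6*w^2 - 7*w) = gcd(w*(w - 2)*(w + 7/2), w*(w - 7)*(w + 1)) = w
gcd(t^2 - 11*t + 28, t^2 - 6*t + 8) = t - 4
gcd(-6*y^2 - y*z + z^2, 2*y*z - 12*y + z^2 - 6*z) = 2*y + z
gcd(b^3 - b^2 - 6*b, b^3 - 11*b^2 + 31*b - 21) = b - 3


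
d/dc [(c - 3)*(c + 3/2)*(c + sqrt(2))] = 3*c^2 - 3*c + 2*sqrt(2)*c - 9/2 - 3*sqrt(2)/2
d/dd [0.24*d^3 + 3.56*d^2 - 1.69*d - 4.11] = 0.72*d^2 + 7.12*d - 1.69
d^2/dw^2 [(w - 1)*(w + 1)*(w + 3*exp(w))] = 3*w^2*exp(w) + 12*w*exp(w) + 6*w + 3*exp(w)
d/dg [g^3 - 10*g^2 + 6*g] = 3*g^2 - 20*g + 6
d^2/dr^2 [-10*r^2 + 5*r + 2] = -20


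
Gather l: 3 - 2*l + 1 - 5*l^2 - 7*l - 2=-5*l^2 - 9*l + 2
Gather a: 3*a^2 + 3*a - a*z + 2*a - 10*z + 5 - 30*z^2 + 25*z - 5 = 3*a^2 + a*(5 - z) - 30*z^2 + 15*z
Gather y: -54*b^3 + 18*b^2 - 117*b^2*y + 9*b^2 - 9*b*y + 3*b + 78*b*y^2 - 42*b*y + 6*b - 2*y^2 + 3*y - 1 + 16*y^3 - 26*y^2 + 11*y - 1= -54*b^3 + 27*b^2 + 9*b + 16*y^3 + y^2*(78*b - 28) + y*(-117*b^2 - 51*b + 14) - 2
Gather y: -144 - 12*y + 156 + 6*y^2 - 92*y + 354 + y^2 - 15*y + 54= 7*y^2 - 119*y + 420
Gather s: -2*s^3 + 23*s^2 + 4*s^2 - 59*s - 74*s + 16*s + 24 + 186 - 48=-2*s^3 + 27*s^2 - 117*s + 162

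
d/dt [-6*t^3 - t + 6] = -18*t^2 - 1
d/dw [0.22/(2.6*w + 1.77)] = -0.572/(2.6*w + 1.77)^2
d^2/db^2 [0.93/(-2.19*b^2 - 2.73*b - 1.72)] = (8.920746*b^2 + 11.120382*b - 0.93*(4.38*b + 2.73)*(8.76*b + 5.46) + 7.006248)/(2.19*b^2 + 2.73*b + 1.72)^3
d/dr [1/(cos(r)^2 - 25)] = 2*sin(r)*cos(r)/(cos(r)^2 - 25)^2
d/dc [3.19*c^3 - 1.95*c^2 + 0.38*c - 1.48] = 9.57*c^2 - 3.9*c + 0.38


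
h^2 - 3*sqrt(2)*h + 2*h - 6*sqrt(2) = (h + 2)*(h - 3*sqrt(2))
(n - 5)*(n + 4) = n^2 - n - 20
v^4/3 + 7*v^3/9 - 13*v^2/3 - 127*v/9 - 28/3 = (v/3 + 1)*(v - 4)*(v + 1)*(v + 7/3)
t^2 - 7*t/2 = t*(t - 7/2)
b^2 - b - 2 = (b - 2)*(b + 1)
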